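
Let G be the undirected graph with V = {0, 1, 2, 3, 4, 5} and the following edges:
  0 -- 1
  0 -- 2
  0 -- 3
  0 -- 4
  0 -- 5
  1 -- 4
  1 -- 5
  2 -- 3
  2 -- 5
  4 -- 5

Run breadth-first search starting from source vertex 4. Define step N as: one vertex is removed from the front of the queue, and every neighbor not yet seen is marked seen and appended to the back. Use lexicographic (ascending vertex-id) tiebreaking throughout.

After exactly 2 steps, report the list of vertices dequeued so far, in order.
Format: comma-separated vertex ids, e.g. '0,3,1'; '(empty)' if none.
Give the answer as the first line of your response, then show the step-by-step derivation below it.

4,0

step 1: dequeue 4; queue=[0,1,5]; order=4
step 2: dequeue 0; queue=[1,5,2,3]; order=4,0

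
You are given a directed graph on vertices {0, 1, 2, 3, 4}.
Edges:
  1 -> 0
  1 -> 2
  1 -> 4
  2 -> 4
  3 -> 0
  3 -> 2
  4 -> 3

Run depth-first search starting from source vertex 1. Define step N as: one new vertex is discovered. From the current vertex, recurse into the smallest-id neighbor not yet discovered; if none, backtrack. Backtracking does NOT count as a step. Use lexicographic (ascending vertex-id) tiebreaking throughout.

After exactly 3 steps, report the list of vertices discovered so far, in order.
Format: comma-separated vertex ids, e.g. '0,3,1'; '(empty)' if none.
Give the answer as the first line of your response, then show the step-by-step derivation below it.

1,0,2

step 1: discover 1; path=1; order=1
step 2: discover 0; path=1>0; order=1,0
step 3: discover 2; path=1>2; order=1,0,2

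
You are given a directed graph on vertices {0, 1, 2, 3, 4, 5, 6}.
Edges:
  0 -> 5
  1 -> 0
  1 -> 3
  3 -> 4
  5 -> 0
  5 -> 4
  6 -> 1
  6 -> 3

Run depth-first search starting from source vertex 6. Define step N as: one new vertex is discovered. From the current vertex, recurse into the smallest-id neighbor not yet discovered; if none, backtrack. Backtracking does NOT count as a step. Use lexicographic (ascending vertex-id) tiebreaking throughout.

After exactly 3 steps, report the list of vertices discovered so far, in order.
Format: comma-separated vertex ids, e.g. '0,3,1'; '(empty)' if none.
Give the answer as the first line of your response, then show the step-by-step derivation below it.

6,1,0

step 1: discover 6; path=6; order=6
step 2: discover 1; path=6>1; order=6,1
step 3: discover 0; path=6>1>0; order=6,1,0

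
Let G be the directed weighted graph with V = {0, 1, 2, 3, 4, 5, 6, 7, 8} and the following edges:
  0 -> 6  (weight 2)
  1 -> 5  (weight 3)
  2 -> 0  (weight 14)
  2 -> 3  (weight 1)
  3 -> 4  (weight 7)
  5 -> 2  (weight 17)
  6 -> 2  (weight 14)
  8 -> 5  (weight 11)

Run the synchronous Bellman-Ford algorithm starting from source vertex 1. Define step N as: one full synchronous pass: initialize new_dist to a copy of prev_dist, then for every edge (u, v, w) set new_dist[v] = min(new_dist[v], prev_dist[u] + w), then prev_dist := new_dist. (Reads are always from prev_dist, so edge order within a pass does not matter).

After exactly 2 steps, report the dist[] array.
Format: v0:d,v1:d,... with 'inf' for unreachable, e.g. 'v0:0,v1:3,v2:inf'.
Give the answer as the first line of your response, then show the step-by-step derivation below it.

v0:inf,v1:0,v2:20,v3:inf,v4:inf,v5:3,v6:inf,v7:inf,v8:inf

step 1: dist = v0:inf,v1:0,v2:inf,v3:inf,v4:inf,v5:3,v6:inf,v7:inf,v8:inf
step 2: dist = v0:inf,v1:0,v2:20,v3:inf,v4:inf,v5:3,v6:inf,v7:inf,v8:inf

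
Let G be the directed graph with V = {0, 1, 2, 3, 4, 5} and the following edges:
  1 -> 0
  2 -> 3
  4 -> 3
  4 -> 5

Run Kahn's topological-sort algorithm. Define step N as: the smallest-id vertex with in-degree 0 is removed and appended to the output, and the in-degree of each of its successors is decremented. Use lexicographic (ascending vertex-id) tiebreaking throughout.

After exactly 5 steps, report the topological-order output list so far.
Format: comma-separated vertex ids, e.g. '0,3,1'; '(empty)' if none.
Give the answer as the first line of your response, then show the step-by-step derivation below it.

1,0,2,4,3

step 1: output 1; order=[1]; indeg=(0,0,0,2,0,1)
step 2: output 0; order=[1,0]; indeg=(0,0,0,2,0,1)
step 3: output 2; order=[1,0,2]; indeg=(0,0,0,1,0,1)
step 4: output 4; order=[1,0,2,4]; indeg=(0,0,0,0,0,0)
step 5: output 3; order=[1,0,2,4,3]; indeg=(0,0,0,0,0,0)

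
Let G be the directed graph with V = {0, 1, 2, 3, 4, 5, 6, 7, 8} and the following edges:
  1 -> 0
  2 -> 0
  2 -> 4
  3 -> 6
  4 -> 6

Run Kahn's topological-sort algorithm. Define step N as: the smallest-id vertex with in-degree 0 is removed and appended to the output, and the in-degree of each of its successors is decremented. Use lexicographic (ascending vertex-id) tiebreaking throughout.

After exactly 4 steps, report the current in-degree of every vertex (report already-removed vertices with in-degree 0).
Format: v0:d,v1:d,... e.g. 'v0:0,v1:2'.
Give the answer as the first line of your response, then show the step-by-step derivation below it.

v0:0,v1:0,v2:0,v3:0,v4:0,v5:0,v6:1,v7:0,v8:0

step 1: output 1; order=[1]; indeg=(1,0,0,0,1,0,2,0,0)
step 2: output 2; order=[1,2]; indeg=(0,0,0,0,0,0,2,0,0)
step 3: output 0; order=[1,2,0]; indeg=(0,0,0,0,0,0,2,0,0)
step 4: output 3; order=[1,2,0,3]; indeg=(0,0,0,0,0,0,1,0,0)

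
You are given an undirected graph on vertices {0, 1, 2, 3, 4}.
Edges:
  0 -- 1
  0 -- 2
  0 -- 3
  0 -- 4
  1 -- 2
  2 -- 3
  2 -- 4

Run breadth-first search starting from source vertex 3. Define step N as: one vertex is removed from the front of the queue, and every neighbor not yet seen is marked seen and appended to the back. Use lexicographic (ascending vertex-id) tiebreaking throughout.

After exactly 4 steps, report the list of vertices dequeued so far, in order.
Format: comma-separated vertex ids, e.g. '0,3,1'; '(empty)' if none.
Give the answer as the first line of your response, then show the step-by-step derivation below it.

3,0,2,1

step 1: dequeue 3; queue=[0,2]; order=3
step 2: dequeue 0; queue=[2,1,4]; order=3,0
step 3: dequeue 2; queue=[1,4]; order=3,0,2
step 4: dequeue 1; queue=[4]; order=3,0,2,1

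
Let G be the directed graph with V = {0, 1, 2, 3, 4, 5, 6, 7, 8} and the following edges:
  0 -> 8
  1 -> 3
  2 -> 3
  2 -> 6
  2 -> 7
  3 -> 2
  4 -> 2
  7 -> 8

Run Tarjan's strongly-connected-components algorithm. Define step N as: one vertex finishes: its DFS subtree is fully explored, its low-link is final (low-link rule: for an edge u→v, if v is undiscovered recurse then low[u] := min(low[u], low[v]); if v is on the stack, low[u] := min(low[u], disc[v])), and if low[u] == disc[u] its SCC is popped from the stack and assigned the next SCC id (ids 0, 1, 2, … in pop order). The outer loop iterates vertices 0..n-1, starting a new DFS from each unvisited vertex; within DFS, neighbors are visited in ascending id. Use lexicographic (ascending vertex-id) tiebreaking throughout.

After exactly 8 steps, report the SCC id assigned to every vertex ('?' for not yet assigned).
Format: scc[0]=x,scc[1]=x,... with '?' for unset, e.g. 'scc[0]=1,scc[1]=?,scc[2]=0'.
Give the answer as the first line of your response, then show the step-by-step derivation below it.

scc[0]=1,scc[1]=5,scc[2]=4,scc[3]=4,scc[4]=6,scc[5]=?,scc[6]=2,scc[7]=3,scc[8]=0

step 1: low=(low[0]=0,low[1]=?,low[2]=?,low[3]=?,low[4]=?,low[5]=?,low[6]=?,low[7]=?,low[8]=1); scc=(scc[0]=?,scc[1]=?,scc[2]=?,scc[3]=?,scc[4]=?,scc[5]=?,scc[6]=?,scc[7]=?,scc[8]=0)
step 2: low=(low[0]=0,low[1]=?,low[2]=?,low[3]=?,low[4]=?,low[5]=?,low[6]=?,low[7]=?,low[8]=1); scc=(scc[0]=1,scc[1]=?,scc[2]=?,scc[3]=?,scc[4]=?,scc[5]=?,scc[6]=?,scc[7]=?,scc[8]=0)
step 3: low=(low[0]=0,low[1]=2,low[2]=3,low[3]=3,low[4]=?,low[5]=?,low[6]=5,low[7]=?,low[8]=1); scc=(scc[0]=1,scc[1]=?,scc[2]=?,scc[3]=?,scc[4]=?,scc[5]=?,scc[6]=2,scc[7]=?,scc[8]=0)
step 4: low=(low[0]=0,low[1]=2,low[2]=3,low[3]=3,low[4]=?,low[5]=?,low[6]=5,low[7]=6,low[8]=1); scc=(scc[0]=1,scc[1]=?,scc[2]=?,scc[3]=?,scc[4]=?,scc[5]=?,scc[6]=2,scc[7]=3,scc[8]=0)
step 5: low=(low[0]=0,low[1]=2,low[2]=3,low[3]=3,low[4]=?,low[5]=?,low[6]=5,low[7]=6,low[8]=1); scc=(scc[0]=1,scc[1]=?,scc[2]=?,scc[3]=?,scc[4]=?,scc[5]=?,scc[6]=2,scc[7]=3,scc[8]=0)
step 6: low=(low[0]=0,low[1]=2,low[2]=3,low[3]=3,low[4]=?,low[5]=?,low[6]=5,low[7]=6,low[8]=1); scc=(scc[0]=1,scc[1]=?,scc[2]=4,scc[3]=4,scc[4]=?,scc[5]=?,scc[6]=2,scc[7]=3,scc[8]=0)
step 7: low=(low[0]=0,low[1]=2,low[2]=3,low[3]=3,low[4]=?,low[5]=?,low[6]=5,low[7]=6,low[8]=1); scc=(scc[0]=1,scc[1]=5,scc[2]=4,scc[3]=4,scc[4]=?,scc[5]=?,scc[6]=2,scc[7]=3,scc[8]=0)
step 8: low=(low[0]=0,low[1]=2,low[2]=3,low[3]=3,low[4]=7,low[5]=?,low[6]=5,low[7]=6,low[8]=1); scc=(scc[0]=1,scc[1]=5,scc[2]=4,scc[3]=4,scc[4]=6,scc[5]=?,scc[6]=2,scc[7]=3,scc[8]=0)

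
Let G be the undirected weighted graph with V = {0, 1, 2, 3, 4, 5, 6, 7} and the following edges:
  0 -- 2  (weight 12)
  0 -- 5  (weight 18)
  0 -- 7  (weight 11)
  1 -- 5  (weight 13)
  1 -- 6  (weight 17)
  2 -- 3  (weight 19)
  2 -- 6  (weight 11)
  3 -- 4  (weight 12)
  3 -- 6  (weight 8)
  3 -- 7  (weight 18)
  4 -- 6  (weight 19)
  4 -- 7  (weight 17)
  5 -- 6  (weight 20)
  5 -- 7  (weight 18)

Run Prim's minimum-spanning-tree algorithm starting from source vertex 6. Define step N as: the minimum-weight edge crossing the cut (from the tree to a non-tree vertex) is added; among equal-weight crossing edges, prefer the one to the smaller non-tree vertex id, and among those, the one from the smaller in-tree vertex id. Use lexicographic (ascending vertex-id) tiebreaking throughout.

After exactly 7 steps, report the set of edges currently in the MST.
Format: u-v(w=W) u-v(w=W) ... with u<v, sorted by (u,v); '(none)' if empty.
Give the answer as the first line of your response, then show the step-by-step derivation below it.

0-2(w=12) 0-7(w=11) 1-5(w=13) 1-6(w=17) 2-6(w=11) 3-4(w=12) 3-6(w=8)

step 1: add edge 3-6 (w=8); MST = {3-6(w=8)}
step 2: add edge 2-6 (w=11); MST = {2-6(w=11) 3-6(w=8)}
step 3: add edge 0-2 (w=12); MST = {0-2(w=12) 2-6(w=11) 3-6(w=8)}
step 4: add edge 0-7 (w=11); MST = {0-2(w=12) 0-7(w=11) 2-6(w=11) 3-6(w=8)}
step 5: add edge 3-4 (w=12); MST = {0-2(w=12) 0-7(w=11) 2-6(w=11) 3-4(w=12) 3-6(w=8)}
step 6: add edge 1-6 (w=17); MST = {0-2(w=12) 0-7(w=11) 1-6(w=17) 2-6(w=11) 3-4(w=12) 3-6(w=8)}
step 7: add edge 1-5 (w=13); MST = {0-2(w=12) 0-7(w=11) 1-5(w=13) 1-6(w=17) 2-6(w=11) 3-4(w=12) 3-6(w=8)}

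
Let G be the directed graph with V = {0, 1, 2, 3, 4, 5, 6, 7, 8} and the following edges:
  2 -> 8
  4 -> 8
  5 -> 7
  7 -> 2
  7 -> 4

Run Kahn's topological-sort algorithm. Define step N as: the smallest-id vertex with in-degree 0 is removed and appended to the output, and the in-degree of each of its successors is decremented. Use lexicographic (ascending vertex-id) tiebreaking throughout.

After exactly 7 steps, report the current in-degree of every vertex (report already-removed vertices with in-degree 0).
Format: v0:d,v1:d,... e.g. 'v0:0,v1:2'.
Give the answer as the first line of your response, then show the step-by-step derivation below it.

v0:0,v1:0,v2:0,v3:0,v4:0,v5:0,v6:0,v7:0,v8:1

step 1: output 0; order=[0]; indeg=(0,0,1,0,1,0,0,1,2)
step 2: output 1; order=[0,1]; indeg=(0,0,1,0,1,0,0,1,2)
step 3: output 3; order=[0,1,3]; indeg=(0,0,1,0,1,0,0,1,2)
step 4: output 5; order=[0,1,3,5]; indeg=(0,0,1,0,1,0,0,0,2)
step 5: output 6; order=[0,1,3,5,6]; indeg=(0,0,1,0,1,0,0,0,2)
step 6: output 7; order=[0,1,3,5,6,7]; indeg=(0,0,0,0,0,0,0,0,2)
step 7: output 2; order=[0,1,3,5,6,7,2]; indeg=(0,0,0,0,0,0,0,0,1)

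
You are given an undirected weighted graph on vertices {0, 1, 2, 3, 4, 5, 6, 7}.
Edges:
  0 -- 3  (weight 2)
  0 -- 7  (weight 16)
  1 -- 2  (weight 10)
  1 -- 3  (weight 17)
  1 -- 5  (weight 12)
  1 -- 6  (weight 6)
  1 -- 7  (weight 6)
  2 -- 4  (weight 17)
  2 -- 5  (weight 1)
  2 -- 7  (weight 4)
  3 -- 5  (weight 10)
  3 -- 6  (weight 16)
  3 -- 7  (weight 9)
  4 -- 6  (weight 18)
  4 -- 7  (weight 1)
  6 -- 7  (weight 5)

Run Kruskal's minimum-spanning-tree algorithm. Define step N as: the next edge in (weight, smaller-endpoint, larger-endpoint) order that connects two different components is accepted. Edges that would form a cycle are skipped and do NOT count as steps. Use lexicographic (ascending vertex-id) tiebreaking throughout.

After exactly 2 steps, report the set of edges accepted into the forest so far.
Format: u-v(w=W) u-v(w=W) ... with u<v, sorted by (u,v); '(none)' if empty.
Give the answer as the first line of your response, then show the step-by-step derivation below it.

2-5(w=1) 4-7(w=1)

step 1: add edge 2-5 (w=1); MST = {2-5(w=1)}
step 2: add edge 4-7 (w=1); MST = {2-5(w=1) 4-7(w=1)}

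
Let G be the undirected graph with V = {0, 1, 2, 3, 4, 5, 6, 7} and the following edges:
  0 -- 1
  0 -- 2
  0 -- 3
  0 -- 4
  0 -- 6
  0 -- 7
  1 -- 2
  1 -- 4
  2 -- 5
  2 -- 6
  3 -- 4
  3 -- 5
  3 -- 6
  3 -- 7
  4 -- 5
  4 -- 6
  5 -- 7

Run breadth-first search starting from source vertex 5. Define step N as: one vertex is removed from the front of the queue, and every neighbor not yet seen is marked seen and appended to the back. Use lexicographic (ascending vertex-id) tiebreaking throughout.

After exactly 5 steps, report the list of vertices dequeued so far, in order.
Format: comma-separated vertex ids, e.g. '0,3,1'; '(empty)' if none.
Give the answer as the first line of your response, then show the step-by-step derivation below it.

5,2,3,4,7

step 1: dequeue 5; queue=[2,3,4,7]; order=5
step 2: dequeue 2; queue=[3,4,7,0,1,6]; order=5,2
step 3: dequeue 3; queue=[4,7,0,1,6]; order=5,2,3
step 4: dequeue 4; queue=[7,0,1,6]; order=5,2,3,4
step 5: dequeue 7; queue=[0,1,6]; order=5,2,3,4,7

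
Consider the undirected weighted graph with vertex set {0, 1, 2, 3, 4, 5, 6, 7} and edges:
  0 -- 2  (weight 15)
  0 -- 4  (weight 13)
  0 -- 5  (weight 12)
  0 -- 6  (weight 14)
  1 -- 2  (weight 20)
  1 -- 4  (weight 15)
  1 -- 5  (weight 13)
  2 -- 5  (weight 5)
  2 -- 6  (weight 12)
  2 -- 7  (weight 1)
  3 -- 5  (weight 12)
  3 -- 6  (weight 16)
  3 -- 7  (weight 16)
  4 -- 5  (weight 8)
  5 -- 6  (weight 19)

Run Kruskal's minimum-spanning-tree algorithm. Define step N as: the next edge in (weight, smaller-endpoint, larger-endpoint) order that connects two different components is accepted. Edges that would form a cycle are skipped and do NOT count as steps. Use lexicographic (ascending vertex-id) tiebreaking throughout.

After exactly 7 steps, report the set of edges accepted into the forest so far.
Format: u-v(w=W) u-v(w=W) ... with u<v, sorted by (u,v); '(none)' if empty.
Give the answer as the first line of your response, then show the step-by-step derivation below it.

0-5(w=12) 1-5(w=13) 2-5(w=5) 2-6(w=12) 2-7(w=1) 3-5(w=12) 4-5(w=8)

step 1: add edge 2-7 (w=1); MST = {2-7(w=1)}
step 2: add edge 2-5 (w=5); MST = {2-5(w=5) 2-7(w=1)}
step 3: add edge 4-5 (w=8); MST = {2-5(w=5) 2-7(w=1) 4-5(w=8)}
step 4: add edge 0-5 (w=12); MST = {0-5(w=12) 2-5(w=5) 2-7(w=1) 4-5(w=8)}
step 5: add edge 2-6 (w=12); MST = {0-5(w=12) 2-5(w=5) 2-6(w=12) 2-7(w=1) 4-5(w=8)}
step 6: add edge 3-5 (w=12); MST = {0-5(w=12) 2-5(w=5) 2-6(w=12) 2-7(w=1) 3-5(w=12) 4-5(w=8)}
step 7: add edge 1-5 (w=13); MST = {0-5(w=12) 1-5(w=13) 2-5(w=5) 2-6(w=12) 2-7(w=1) 3-5(w=12) 4-5(w=8)}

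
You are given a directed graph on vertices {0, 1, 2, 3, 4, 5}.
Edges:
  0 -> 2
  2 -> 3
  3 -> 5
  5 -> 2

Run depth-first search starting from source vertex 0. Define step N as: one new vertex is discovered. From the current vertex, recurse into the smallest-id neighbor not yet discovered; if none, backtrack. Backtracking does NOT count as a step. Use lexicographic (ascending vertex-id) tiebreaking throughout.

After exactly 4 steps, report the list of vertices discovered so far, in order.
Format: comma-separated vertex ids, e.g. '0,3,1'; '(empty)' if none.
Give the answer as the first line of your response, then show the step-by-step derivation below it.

0,2,3,5

step 1: discover 0; path=0; order=0
step 2: discover 2; path=0>2; order=0,2
step 3: discover 3; path=0>2>3; order=0,2,3
step 4: discover 5; path=0>2>3>5; order=0,2,3,5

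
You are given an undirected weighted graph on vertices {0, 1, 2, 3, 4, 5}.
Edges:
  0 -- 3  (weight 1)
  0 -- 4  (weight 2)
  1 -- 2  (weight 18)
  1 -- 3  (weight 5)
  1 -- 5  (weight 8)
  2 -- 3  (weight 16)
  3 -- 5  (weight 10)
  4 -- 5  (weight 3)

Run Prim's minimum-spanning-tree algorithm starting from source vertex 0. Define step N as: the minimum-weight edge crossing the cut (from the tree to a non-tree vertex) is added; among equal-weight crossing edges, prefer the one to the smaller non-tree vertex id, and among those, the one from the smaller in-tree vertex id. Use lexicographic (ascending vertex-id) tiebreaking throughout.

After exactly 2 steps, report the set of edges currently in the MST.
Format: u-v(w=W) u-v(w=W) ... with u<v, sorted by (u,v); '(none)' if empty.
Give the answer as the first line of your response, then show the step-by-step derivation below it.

0-3(w=1) 0-4(w=2)

step 1: add edge 0-3 (w=1); MST = {0-3(w=1)}
step 2: add edge 0-4 (w=2); MST = {0-3(w=1) 0-4(w=2)}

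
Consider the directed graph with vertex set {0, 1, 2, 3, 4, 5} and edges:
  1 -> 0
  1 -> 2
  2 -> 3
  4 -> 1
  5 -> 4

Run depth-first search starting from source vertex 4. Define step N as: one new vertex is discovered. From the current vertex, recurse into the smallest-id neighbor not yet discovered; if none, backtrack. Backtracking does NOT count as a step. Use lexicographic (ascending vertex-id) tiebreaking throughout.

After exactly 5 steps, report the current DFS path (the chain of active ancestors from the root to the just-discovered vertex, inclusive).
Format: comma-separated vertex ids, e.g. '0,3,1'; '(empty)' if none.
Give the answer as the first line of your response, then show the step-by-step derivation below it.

4,1,2,3

step 1: discover 4; path=4; order=4
step 2: discover 1; path=4>1; order=4,1
step 3: discover 0; path=4>1>0; order=4,1,0
step 4: discover 2; path=4>1>2; order=4,1,0,2
step 5: discover 3; path=4>1>2>3; order=4,1,0,2,3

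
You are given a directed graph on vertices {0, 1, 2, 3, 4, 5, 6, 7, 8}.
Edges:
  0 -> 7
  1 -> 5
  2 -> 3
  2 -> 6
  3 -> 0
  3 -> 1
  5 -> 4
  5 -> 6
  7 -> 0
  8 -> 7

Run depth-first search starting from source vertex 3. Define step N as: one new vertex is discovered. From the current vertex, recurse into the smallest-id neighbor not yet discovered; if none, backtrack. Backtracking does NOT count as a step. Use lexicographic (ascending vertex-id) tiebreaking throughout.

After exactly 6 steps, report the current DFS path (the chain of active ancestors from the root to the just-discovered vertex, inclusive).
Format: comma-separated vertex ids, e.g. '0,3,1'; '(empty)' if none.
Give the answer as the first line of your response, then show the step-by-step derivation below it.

3,1,5,4

step 1: discover 3; path=3; order=3
step 2: discover 0; path=3>0; order=3,0
step 3: discover 7; path=3>0>7; order=3,0,7
step 4: discover 1; path=3>1; order=3,0,7,1
step 5: discover 5; path=3>1>5; order=3,0,7,1,5
step 6: discover 4; path=3>1>5>4; order=3,0,7,1,5,4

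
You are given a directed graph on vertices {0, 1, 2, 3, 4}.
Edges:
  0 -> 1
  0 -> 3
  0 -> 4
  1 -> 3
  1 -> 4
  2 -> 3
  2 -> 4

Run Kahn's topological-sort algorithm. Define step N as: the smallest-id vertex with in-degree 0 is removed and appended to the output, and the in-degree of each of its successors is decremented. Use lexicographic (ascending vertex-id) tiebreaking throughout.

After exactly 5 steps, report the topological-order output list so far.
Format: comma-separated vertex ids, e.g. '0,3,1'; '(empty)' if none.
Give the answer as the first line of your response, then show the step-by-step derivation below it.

0,1,2,3,4

step 1: output 0; order=[0]; indeg=(0,0,0,2,2)
step 2: output 1; order=[0,1]; indeg=(0,0,0,1,1)
step 3: output 2; order=[0,1,2]; indeg=(0,0,0,0,0)
step 4: output 3; order=[0,1,2,3]; indeg=(0,0,0,0,0)
step 5: output 4; order=[0,1,2,3,4]; indeg=(0,0,0,0,0)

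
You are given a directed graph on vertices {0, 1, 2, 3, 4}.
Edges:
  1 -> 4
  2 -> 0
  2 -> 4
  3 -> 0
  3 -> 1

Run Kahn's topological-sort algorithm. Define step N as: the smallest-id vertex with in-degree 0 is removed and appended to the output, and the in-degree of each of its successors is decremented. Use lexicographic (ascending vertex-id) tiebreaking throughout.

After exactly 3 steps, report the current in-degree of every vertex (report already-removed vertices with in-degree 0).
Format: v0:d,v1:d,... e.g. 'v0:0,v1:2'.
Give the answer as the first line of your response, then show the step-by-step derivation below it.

v0:0,v1:0,v2:0,v3:0,v4:1

step 1: output 2; order=[2]; indeg=(1,1,0,0,1)
step 2: output 3; order=[2,3]; indeg=(0,0,0,0,1)
step 3: output 0; order=[2,3,0]; indeg=(0,0,0,0,1)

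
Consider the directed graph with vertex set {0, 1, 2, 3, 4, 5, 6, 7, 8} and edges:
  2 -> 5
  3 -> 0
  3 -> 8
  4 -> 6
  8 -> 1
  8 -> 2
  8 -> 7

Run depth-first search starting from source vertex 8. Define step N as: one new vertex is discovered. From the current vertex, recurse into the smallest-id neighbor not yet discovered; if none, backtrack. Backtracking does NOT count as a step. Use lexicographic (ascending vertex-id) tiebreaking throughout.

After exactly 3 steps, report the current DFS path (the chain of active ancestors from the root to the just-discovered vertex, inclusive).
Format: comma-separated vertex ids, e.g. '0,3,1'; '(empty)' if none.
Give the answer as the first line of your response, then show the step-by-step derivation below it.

8,2

step 1: discover 8; path=8; order=8
step 2: discover 1; path=8>1; order=8,1
step 3: discover 2; path=8>2; order=8,1,2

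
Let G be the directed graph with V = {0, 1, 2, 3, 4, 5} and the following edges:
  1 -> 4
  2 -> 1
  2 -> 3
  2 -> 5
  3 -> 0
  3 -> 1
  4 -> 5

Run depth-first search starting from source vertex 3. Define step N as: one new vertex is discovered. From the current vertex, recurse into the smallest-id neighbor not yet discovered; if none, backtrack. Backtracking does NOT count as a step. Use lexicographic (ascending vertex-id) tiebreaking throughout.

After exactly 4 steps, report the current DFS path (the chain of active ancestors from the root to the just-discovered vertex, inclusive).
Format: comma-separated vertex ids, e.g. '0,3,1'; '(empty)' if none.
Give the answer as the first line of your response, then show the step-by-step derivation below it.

3,1,4

step 1: discover 3; path=3; order=3
step 2: discover 0; path=3>0; order=3,0
step 3: discover 1; path=3>1; order=3,0,1
step 4: discover 4; path=3>1>4; order=3,0,1,4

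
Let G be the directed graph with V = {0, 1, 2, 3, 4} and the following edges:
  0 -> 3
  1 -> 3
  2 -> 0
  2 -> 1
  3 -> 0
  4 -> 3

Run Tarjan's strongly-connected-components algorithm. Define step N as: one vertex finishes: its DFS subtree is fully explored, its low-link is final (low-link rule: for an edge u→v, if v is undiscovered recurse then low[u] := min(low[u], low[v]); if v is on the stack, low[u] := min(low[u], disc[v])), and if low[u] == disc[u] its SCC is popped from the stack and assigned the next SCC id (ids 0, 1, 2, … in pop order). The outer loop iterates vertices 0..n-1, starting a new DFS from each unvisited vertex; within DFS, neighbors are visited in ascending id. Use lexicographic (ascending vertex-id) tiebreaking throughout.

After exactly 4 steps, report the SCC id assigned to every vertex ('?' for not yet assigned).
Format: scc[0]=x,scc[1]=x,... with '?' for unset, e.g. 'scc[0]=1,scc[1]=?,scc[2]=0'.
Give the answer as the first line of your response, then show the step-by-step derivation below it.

scc[0]=0,scc[1]=1,scc[2]=2,scc[3]=0,scc[4]=?

step 1: low=(low[0]=0,low[1]=?,low[2]=?,low[3]=0,low[4]=?); scc=(scc[0]=?,scc[1]=?,scc[2]=?,scc[3]=?,scc[4]=?)
step 2: low=(low[0]=0,low[1]=?,low[2]=?,low[3]=0,low[4]=?); scc=(scc[0]=0,scc[1]=?,scc[2]=?,scc[3]=0,scc[4]=?)
step 3: low=(low[0]=0,low[1]=2,low[2]=?,low[3]=0,low[4]=?); scc=(scc[0]=0,scc[1]=1,scc[2]=?,scc[3]=0,scc[4]=?)
step 4: low=(low[0]=0,low[1]=2,low[2]=3,low[3]=0,low[4]=?); scc=(scc[0]=0,scc[1]=1,scc[2]=2,scc[3]=0,scc[4]=?)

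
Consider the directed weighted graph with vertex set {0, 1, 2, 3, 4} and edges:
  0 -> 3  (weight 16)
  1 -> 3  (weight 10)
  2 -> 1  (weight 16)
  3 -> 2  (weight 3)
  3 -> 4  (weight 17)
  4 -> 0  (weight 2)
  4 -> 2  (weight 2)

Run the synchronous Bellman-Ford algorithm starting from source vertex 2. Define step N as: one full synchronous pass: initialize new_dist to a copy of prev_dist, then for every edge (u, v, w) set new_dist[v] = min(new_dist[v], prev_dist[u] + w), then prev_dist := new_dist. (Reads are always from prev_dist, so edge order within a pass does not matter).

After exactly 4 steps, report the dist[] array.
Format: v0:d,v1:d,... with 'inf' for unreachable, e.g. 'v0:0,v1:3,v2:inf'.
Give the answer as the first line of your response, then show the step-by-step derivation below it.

v0:45,v1:16,v2:0,v3:26,v4:43

step 1: dist = v0:inf,v1:16,v2:0,v3:inf,v4:inf
step 2: dist = v0:inf,v1:16,v2:0,v3:26,v4:inf
step 3: dist = v0:inf,v1:16,v2:0,v3:26,v4:43
step 4: dist = v0:45,v1:16,v2:0,v3:26,v4:43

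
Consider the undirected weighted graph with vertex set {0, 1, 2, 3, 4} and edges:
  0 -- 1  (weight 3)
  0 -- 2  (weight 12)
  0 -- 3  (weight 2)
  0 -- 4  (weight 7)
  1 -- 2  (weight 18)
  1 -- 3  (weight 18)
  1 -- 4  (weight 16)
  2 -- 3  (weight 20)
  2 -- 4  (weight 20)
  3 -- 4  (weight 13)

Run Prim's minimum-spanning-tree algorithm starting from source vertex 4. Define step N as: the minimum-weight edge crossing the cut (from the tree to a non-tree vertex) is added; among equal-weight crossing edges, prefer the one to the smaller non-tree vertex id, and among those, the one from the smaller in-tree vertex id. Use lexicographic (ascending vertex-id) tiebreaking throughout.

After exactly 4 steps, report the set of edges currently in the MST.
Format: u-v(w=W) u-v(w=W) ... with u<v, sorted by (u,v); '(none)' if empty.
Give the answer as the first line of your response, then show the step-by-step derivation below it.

0-1(w=3) 0-2(w=12) 0-3(w=2) 0-4(w=7)

step 1: add edge 0-4 (w=7); MST = {0-4(w=7)}
step 2: add edge 0-3 (w=2); MST = {0-3(w=2) 0-4(w=7)}
step 3: add edge 0-1 (w=3); MST = {0-1(w=3) 0-3(w=2) 0-4(w=7)}
step 4: add edge 0-2 (w=12); MST = {0-1(w=3) 0-2(w=12) 0-3(w=2) 0-4(w=7)}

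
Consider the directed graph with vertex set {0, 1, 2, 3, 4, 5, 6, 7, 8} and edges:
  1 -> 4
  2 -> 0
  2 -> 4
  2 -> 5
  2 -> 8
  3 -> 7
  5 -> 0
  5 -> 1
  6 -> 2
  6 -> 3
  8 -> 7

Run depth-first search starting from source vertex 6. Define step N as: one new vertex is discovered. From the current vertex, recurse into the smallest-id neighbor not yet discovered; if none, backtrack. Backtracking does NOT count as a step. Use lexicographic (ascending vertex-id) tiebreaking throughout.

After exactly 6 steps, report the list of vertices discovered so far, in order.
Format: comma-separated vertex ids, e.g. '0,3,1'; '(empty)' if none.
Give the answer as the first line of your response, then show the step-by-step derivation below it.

6,2,0,4,5,1

step 1: discover 6; path=6; order=6
step 2: discover 2; path=6>2; order=6,2
step 3: discover 0; path=6>2>0; order=6,2,0
step 4: discover 4; path=6>2>4; order=6,2,0,4
step 5: discover 5; path=6>2>5; order=6,2,0,4,5
step 6: discover 1; path=6>2>5>1; order=6,2,0,4,5,1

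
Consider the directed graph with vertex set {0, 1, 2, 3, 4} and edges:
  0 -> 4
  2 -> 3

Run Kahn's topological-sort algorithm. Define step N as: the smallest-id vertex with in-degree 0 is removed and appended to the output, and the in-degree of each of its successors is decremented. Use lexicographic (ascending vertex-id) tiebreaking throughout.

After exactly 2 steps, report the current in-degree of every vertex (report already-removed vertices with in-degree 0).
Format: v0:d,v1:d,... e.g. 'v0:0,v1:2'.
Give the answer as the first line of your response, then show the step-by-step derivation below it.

v0:0,v1:0,v2:0,v3:1,v4:0

step 1: output 0; order=[0]; indeg=(0,0,0,1,0)
step 2: output 1; order=[0,1]; indeg=(0,0,0,1,0)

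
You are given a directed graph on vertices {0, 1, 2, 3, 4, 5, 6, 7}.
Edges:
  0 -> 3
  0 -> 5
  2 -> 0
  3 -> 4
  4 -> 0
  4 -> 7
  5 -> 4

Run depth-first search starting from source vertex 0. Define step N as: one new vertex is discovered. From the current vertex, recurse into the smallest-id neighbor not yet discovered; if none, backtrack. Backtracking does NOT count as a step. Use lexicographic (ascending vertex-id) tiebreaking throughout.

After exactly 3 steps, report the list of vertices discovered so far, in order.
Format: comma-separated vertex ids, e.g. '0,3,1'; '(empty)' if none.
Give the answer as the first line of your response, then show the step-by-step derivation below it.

0,3,4

step 1: discover 0; path=0; order=0
step 2: discover 3; path=0>3; order=0,3
step 3: discover 4; path=0>3>4; order=0,3,4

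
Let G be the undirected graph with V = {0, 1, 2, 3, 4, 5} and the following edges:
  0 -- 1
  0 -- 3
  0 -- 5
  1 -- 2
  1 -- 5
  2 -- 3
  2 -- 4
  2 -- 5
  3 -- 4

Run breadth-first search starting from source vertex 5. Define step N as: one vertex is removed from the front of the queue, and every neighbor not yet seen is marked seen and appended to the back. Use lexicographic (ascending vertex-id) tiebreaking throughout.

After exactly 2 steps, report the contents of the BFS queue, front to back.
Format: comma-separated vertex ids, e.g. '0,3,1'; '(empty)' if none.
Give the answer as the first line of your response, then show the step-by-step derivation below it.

1,2,3

step 1: dequeue 5; queue=[0,1,2]; order=5
step 2: dequeue 0; queue=[1,2,3]; order=5,0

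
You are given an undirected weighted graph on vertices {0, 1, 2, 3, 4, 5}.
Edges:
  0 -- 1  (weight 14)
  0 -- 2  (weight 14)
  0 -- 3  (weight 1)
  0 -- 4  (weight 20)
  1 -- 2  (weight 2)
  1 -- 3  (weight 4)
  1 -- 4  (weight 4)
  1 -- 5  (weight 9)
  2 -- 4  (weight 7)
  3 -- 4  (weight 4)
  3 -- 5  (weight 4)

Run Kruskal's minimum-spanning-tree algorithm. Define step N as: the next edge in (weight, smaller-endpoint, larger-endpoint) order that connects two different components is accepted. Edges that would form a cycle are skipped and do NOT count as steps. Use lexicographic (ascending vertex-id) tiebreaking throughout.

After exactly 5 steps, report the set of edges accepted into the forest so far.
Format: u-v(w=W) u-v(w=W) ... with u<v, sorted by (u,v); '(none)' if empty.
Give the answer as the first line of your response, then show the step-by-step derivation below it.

0-3(w=1) 1-2(w=2) 1-3(w=4) 1-4(w=4) 3-5(w=4)

step 1: add edge 0-3 (w=1); MST = {0-3(w=1)}
step 2: add edge 1-2 (w=2); MST = {0-3(w=1) 1-2(w=2)}
step 3: add edge 1-3 (w=4); MST = {0-3(w=1) 1-2(w=2) 1-3(w=4)}
step 4: add edge 1-4 (w=4); MST = {0-3(w=1) 1-2(w=2) 1-3(w=4) 1-4(w=4)}
step 5: add edge 3-5 (w=4); MST = {0-3(w=1) 1-2(w=2) 1-3(w=4) 1-4(w=4) 3-5(w=4)}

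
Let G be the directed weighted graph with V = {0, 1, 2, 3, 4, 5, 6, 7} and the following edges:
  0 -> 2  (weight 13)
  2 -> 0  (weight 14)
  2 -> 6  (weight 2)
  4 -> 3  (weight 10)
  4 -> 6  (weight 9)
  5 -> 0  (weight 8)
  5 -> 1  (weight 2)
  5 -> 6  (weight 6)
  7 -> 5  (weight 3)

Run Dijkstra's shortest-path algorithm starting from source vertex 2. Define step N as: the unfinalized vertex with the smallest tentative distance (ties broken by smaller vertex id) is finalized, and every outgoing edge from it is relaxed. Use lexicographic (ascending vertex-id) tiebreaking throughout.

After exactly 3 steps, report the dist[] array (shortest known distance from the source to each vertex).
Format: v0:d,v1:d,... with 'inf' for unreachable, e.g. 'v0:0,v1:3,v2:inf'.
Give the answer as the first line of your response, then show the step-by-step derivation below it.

v0:14,v1:inf,v2:0,v3:inf,v4:inf,v5:inf,v6:2,v7:inf

step 1: dist = v0:14,v1:inf,v2:0,v3:inf,v4:inf,v5:inf,v6:2,v7:inf
step 2: dist = v0:14,v1:inf,v2:0,v3:inf,v4:inf,v5:inf,v6:2,v7:inf
step 3: dist = v0:14,v1:inf,v2:0,v3:inf,v4:inf,v5:inf,v6:2,v7:inf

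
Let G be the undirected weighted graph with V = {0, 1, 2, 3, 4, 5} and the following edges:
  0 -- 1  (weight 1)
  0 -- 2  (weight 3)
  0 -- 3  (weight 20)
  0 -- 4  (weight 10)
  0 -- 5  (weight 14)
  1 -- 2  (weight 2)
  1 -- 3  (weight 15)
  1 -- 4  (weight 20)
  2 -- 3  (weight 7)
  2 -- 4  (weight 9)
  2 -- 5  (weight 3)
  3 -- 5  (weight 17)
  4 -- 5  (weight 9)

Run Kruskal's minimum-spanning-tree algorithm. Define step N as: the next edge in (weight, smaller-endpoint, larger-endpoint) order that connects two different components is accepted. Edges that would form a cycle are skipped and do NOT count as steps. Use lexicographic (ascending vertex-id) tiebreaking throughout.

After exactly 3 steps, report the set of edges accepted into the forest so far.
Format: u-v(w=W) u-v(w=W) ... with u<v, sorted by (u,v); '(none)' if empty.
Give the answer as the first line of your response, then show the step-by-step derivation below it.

0-1(w=1) 1-2(w=2) 2-5(w=3)

step 1: add edge 0-1 (w=1); MST = {0-1(w=1)}
step 2: add edge 1-2 (w=2); MST = {0-1(w=1) 1-2(w=2)}
step 3: add edge 2-5 (w=3); MST = {0-1(w=1) 1-2(w=2) 2-5(w=3)}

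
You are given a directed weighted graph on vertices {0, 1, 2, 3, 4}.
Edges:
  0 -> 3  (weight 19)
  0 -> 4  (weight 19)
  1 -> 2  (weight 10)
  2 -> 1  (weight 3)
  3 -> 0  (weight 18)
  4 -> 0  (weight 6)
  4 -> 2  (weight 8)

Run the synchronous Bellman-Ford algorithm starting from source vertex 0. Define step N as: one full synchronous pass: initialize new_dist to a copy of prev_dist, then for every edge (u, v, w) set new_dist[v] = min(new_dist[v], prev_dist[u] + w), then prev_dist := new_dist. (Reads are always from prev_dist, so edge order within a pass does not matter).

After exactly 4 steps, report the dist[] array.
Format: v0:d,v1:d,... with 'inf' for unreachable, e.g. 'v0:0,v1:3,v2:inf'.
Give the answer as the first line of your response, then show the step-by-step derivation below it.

v0:0,v1:30,v2:27,v3:19,v4:19

step 1: dist = v0:0,v1:inf,v2:inf,v3:19,v4:19
step 2: dist = v0:0,v1:inf,v2:27,v3:19,v4:19
step 3: dist = v0:0,v1:30,v2:27,v3:19,v4:19
step 4: dist = v0:0,v1:30,v2:27,v3:19,v4:19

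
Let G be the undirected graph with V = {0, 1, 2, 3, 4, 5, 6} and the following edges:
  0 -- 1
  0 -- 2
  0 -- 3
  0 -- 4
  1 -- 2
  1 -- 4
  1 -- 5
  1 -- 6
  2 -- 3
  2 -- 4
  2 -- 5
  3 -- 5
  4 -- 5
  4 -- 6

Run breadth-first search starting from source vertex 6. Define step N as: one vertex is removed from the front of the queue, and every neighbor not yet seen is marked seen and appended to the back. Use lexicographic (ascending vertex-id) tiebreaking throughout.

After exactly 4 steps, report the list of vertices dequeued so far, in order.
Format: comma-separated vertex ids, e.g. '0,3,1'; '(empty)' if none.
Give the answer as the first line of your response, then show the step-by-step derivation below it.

6,1,4,0

step 1: dequeue 6; queue=[1,4]; order=6
step 2: dequeue 1; queue=[4,0,2,5]; order=6,1
step 3: dequeue 4; queue=[0,2,5]; order=6,1,4
step 4: dequeue 0; queue=[2,5,3]; order=6,1,4,0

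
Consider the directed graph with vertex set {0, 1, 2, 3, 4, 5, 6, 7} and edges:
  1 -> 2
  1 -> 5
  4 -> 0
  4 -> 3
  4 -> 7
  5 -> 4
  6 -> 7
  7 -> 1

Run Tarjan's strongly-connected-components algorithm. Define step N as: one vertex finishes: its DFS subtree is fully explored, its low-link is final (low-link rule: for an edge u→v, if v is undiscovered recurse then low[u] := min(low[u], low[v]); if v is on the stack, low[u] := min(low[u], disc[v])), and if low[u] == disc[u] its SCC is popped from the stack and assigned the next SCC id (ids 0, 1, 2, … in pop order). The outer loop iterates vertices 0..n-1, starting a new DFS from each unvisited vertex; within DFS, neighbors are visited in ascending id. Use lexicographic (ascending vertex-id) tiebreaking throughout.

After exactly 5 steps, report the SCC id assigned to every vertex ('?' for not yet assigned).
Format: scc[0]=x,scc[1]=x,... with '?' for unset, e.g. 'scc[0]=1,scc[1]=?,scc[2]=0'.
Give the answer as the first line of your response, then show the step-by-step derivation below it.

scc[0]=0,scc[1]=?,scc[2]=1,scc[3]=2,scc[4]=?,scc[5]=?,scc[6]=?,scc[7]=?

step 1: low=(low[0]=0,low[1]=?,low[2]=?,low[3]=?,low[4]=?,low[5]=?,low[6]=?,low[7]=?); scc=(scc[0]=0,scc[1]=?,scc[2]=?,scc[3]=?,scc[4]=?,scc[5]=?,scc[6]=?,scc[7]=?)
step 2: low=(low[0]=0,low[1]=1,low[2]=2,low[3]=?,low[4]=?,low[5]=?,low[6]=?,low[7]=?); scc=(scc[0]=0,scc[1]=?,scc[2]=1,scc[3]=?,scc[4]=?,scc[5]=?,scc[6]=?,scc[7]=?)
step 3: low=(low[0]=0,low[1]=1,low[2]=2,low[3]=5,low[4]=4,low[5]=3,low[6]=?,low[7]=?); scc=(scc[0]=0,scc[1]=?,scc[2]=1,scc[3]=2,scc[4]=?,scc[5]=?,scc[6]=?,scc[7]=?)
step 4: low=(low[0]=0,low[1]=1,low[2]=2,low[3]=5,low[4]=4,low[5]=3,low[6]=?,low[7]=1); scc=(scc[0]=0,scc[1]=?,scc[2]=1,scc[3]=2,scc[4]=?,scc[5]=?,scc[6]=?,scc[7]=?)
step 5: low=(low[0]=0,low[1]=1,low[2]=2,low[3]=5,low[4]=1,low[5]=3,low[6]=?,low[7]=1); scc=(scc[0]=0,scc[1]=?,scc[2]=1,scc[3]=2,scc[4]=?,scc[5]=?,scc[6]=?,scc[7]=?)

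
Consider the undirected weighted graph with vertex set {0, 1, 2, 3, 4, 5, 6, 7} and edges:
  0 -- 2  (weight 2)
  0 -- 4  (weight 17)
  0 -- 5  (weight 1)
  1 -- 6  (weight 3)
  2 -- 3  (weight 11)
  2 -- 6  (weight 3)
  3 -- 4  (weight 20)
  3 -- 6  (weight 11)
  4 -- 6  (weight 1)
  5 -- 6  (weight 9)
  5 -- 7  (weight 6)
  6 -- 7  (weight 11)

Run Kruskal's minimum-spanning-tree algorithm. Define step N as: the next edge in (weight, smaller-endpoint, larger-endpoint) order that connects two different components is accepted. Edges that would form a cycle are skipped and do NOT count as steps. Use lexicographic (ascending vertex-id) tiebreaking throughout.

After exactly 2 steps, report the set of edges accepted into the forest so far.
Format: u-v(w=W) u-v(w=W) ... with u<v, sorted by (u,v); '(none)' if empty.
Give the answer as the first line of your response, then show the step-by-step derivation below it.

0-5(w=1) 4-6(w=1)

step 1: add edge 0-5 (w=1); MST = {0-5(w=1)}
step 2: add edge 4-6 (w=1); MST = {0-5(w=1) 4-6(w=1)}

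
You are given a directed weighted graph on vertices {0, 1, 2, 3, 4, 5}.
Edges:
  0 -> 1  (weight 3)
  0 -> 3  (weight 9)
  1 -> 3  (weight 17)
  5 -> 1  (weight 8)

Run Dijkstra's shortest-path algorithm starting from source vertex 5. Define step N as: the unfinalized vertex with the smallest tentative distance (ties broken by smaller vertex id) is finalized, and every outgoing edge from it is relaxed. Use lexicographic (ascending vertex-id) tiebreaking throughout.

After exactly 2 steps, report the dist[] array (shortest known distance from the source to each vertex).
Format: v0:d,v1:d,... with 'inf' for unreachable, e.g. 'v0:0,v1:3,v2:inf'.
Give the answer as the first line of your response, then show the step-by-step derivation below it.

v0:inf,v1:8,v2:inf,v3:25,v4:inf,v5:0

step 1: dist = v0:inf,v1:8,v2:inf,v3:inf,v4:inf,v5:0
step 2: dist = v0:inf,v1:8,v2:inf,v3:25,v4:inf,v5:0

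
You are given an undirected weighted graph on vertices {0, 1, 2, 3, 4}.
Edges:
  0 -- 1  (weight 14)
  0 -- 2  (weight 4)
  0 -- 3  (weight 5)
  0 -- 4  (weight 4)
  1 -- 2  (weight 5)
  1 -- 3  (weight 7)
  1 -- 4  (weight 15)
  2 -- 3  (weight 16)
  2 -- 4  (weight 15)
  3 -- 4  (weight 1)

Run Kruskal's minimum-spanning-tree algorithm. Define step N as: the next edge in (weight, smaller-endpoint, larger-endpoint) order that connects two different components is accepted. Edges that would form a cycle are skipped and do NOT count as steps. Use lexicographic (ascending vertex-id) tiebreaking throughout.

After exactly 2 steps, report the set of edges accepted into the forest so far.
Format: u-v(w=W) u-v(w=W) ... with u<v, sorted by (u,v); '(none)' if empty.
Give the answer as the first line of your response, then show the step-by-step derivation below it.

0-2(w=4) 3-4(w=1)

step 1: add edge 3-4 (w=1); MST = {3-4(w=1)}
step 2: add edge 0-2 (w=4); MST = {0-2(w=4) 3-4(w=1)}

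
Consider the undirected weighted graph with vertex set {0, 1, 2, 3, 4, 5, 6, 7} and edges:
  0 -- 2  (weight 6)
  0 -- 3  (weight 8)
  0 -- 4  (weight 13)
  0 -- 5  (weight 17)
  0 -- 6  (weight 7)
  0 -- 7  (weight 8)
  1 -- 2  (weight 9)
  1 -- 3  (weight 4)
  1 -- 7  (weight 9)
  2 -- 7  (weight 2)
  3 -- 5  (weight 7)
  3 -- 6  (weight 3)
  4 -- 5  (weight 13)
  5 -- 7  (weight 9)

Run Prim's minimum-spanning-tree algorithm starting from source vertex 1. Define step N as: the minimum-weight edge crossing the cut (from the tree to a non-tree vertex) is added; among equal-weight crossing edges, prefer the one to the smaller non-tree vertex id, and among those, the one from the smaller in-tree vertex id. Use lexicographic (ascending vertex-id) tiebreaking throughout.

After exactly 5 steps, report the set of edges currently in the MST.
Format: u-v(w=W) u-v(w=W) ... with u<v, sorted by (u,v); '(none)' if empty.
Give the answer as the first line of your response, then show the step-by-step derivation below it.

0-2(w=6) 0-6(w=7) 1-3(w=4) 2-7(w=2) 3-6(w=3)

step 1: add edge 1-3 (w=4); MST = {1-3(w=4)}
step 2: add edge 3-6 (w=3); MST = {1-3(w=4) 3-6(w=3)}
step 3: add edge 0-6 (w=7); MST = {0-6(w=7) 1-3(w=4) 3-6(w=3)}
step 4: add edge 0-2 (w=6); MST = {0-2(w=6) 0-6(w=7) 1-3(w=4) 3-6(w=3)}
step 5: add edge 2-7 (w=2); MST = {0-2(w=6) 0-6(w=7) 1-3(w=4) 2-7(w=2) 3-6(w=3)}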